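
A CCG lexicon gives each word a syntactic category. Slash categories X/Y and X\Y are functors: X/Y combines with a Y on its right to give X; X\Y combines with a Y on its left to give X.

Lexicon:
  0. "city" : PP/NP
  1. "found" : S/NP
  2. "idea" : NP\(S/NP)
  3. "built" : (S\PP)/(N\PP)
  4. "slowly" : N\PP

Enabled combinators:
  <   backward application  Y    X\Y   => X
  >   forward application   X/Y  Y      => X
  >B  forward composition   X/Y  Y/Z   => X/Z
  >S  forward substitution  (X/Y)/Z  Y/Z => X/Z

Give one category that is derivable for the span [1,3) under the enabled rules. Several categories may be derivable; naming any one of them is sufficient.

[0,5] S   <
  [0,3] PP   >
    [0,1] "city" : PP/NP
    [1,3] NP   <
      [1,2] "found" : S/NP
      [2,3] "idea" : NP\(S/NP)
  [3,5] S\PP   >
    [3,4] "built" : (S\PP)/(N\PP)
    [4,5] "slowly" : N\PP

NP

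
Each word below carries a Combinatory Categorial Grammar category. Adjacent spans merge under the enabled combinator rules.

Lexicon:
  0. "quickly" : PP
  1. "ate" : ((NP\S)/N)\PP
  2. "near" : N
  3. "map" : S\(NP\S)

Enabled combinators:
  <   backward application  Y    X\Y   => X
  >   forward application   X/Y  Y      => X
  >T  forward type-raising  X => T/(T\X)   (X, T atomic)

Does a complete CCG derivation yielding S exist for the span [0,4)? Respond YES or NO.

[0,4] S   <
  [0,3] NP\S   >
    [0,2] (NP\S)/N   <
      [0,1] "quickly" : PP
      [1,2] "ate" : ((NP\S)/N)\PP
    [2,3] "near" : N
  [3,4] "map" : S\(NP\S)

YES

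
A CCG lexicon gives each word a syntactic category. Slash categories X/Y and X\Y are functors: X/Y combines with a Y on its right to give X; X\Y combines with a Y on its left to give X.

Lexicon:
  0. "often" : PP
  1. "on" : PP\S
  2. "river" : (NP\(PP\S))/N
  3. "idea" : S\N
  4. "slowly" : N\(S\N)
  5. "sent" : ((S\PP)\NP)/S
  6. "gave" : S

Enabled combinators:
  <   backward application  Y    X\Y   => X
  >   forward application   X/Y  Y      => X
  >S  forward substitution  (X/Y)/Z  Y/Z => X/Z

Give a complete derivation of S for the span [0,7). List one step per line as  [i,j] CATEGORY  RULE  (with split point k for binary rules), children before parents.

[0,7] S   <
  [0,1] "often" : PP
  [1,7] S\PP   <
    [1,5] NP   <
      [1,2] "on" : PP\S
      [2,5] NP\(PP\S)   >
        [2,3] "river" : (NP\(PP\S))/N
        [3,5] N   <
          [3,4] "idea" : S\N
          [4,5] "slowly" : N\(S\N)
    [5,7] (S\PP)\NP   >
      [5,6] "sent" : ((S\PP)\NP)/S
      [6,7] "gave" : S

[0,1] PP  lex  "often"
[1,2] PP\S  lex  "on"
[2,3] (NP\(PP\S))/N  lex  "river"
[3,4] S\N  lex  "idea"
[4,5] N\(S\N)  lex  "slowly"
[3,5] N  <  k=4
[2,5] NP\(PP\S)  >  k=3
[1,5] NP  <  k=2
[5,6] ((S\PP)\NP)/S  lex  "sent"
[6,7] S  lex  "gave"
[5,7] (S\PP)\NP  >  k=6
[1,7] S\PP  <  k=5
[0,7] S  <  k=1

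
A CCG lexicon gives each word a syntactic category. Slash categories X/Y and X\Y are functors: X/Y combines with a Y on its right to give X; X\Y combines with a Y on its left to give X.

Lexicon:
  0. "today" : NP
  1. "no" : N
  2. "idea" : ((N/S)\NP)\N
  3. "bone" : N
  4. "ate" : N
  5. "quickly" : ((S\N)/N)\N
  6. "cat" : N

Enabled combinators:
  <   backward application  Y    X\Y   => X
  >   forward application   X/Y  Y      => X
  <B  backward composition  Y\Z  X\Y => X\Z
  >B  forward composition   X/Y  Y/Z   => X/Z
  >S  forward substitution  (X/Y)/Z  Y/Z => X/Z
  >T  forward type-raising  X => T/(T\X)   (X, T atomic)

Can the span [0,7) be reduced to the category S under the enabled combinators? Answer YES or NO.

NO

NP N ((N/S)\NP)\N N N ((S\N)/N)\N N
CKY chart[0,7] = {N, N/(N\N), N/(S\S), NP/(NP\N), PP/(PP\N), S/(S\N)}; S ∉ chart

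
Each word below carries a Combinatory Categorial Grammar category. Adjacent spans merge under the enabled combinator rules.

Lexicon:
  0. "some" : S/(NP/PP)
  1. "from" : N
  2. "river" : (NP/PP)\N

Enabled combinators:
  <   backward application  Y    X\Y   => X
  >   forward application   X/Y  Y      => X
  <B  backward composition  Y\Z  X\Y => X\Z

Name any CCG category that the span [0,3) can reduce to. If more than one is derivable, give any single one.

[0,3] S   >
  [0,1] "some" : S/(NP/PP)
  [1,3] NP/PP   <
    [1,2] "from" : N
    [2,3] "river" : (NP/PP)\N

S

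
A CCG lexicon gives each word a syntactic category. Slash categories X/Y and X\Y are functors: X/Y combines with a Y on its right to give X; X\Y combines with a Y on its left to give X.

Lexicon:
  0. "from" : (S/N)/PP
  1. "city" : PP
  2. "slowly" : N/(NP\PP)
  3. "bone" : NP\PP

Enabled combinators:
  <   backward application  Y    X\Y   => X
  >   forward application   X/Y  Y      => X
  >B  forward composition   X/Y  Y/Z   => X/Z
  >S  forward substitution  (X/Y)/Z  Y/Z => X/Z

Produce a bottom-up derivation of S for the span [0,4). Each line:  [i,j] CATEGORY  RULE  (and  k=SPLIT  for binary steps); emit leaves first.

[0,4] S   >
  [0,2] S/N   >
    [0,1] "from" : (S/N)/PP
    [1,2] "city" : PP
  [2,4] N   >
    [2,3] "slowly" : N/(NP\PP)
    [3,4] "bone" : NP\PP

[0,1] (S/N)/PP  lex  "from"
[1,2] PP  lex  "city"
[0,2] S/N  >  k=1
[2,3] N/(NP\PP)  lex  "slowly"
[3,4] NP\PP  lex  "bone"
[2,4] N  >  k=3
[0,4] S  >  k=2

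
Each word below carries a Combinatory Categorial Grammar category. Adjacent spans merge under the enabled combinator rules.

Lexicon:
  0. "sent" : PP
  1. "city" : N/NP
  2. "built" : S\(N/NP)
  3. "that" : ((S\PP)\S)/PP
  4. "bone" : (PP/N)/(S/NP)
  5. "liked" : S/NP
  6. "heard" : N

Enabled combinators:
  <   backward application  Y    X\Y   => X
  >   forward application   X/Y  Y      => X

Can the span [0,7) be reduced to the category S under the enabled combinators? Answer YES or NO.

[0,7] S   <
  [0,1] "sent" : PP
  [1,7] S\PP   <
    [1,3] S   <
      [1,2] "city" : N/NP
      [2,3] "built" : S\(N/NP)
    [3,7] (S\PP)\S   >
      [3,4] "that" : ((S\PP)\S)/PP
      [4,7] PP   >
        [4,6] PP/N   >
          [4,5] "bone" : (PP/N)/(S/NP)
          [5,6] "liked" : S/NP
        [6,7] "heard" : N

YES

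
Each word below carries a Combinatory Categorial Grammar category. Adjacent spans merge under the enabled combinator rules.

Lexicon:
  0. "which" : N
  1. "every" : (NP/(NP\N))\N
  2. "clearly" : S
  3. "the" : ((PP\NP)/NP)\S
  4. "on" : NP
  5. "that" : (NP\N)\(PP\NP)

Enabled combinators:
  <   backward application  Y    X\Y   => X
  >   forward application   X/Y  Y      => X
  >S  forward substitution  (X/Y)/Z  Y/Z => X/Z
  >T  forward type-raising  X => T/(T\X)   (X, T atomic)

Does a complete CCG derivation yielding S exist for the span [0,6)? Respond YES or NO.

N (NP/(NP\N))\N S ((PP\NP)/NP)\S NP (NP\N)\(PP\NP)
CKY chart[0,6] = {N/(N\NP), NP, NP/(NP\NP), PP/(PP\NP), S/(S\NP)}; S ∉ chart

NO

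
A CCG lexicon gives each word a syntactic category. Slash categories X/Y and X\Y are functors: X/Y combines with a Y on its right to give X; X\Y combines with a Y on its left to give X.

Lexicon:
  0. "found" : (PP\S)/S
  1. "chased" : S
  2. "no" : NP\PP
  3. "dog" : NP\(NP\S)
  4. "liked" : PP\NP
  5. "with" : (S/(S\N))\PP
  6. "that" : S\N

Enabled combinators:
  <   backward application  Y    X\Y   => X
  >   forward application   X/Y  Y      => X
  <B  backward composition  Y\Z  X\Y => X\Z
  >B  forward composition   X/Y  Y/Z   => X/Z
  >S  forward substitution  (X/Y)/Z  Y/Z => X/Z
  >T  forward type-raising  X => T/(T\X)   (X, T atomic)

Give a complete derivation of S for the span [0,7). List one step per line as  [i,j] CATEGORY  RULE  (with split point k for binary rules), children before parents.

[0,7] S   >
  [0,6] S/(S\N)   <
    [0,5] PP   <
      [0,4] NP   <
        [0,3] NP\S   <B
          [0,2] PP\S   >
            [0,1] "found" : (PP\S)/S
            [1,2] "chased" : S
          [2,3] "no" : NP\PP
        [3,4] "dog" : NP\(NP\S)
      [4,5] "liked" : PP\NP
    [5,6] "with" : (S/(S\N))\PP
  [6,7] "that" : S\N

[0,1] (PP\S)/S  lex  "found"
[1,2] S  lex  "chased"
[0,2] PP\S  >  k=1
[2,3] NP\PP  lex  "no"
[0,3] NP\S  <B  k=2
[3,4] NP\(NP\S)  lex  "dog"
[0,4] NP  <  k=3
[4,5] PP\NP  lex  "liked"
[0,5] PP  <  k=4
[5,6] (S/(S\N))\PP  lex  "with"
[0,6] S/(S\N)  <  k=5
[6,7] S\N  lex  "that"
[0,7] S  >  k=6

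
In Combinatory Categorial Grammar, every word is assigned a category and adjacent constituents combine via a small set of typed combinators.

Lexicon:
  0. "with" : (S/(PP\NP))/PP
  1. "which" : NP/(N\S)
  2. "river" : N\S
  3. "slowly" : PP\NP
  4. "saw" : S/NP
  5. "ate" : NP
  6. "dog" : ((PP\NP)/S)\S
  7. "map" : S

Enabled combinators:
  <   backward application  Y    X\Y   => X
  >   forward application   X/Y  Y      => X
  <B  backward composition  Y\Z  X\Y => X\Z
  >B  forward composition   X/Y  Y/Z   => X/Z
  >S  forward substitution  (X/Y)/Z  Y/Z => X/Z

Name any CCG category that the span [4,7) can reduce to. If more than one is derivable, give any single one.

[0,8] S   >
  [0,4] S/(PP\NP)   >
    [0,1] "with" : (S/(PP\NP))/PP
    [1,4] PP   <
      [1,3] NP   >
        [1,2] "which" : NP/(N\S)
        [2,3] "river" : N\S
      [3,4] "slowly" : PP\NP
  [4,8] PP\NP   >
    [4,7] (PP\NP)/S   <
      [4,6] S   >
        [4,5] "saw" : S/NP
        [5,6] "ate" : NP
      [6,7] "dog" : ((PP\NP)/S)\S
    [7,8] "map" : S

(PP\NP)/S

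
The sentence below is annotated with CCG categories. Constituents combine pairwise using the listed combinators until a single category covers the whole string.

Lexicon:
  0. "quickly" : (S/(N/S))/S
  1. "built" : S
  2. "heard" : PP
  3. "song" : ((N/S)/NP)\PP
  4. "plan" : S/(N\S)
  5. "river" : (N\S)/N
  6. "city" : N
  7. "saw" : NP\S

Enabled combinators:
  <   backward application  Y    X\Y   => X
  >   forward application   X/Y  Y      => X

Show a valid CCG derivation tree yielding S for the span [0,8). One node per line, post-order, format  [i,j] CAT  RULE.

[0,8] S   >
  [0,2] S/(N/S)   >
    [0,1] "quickly" : (S/(N/S))/S
    [1,2] "built" : S
  [2,8] N/S   >
    [2,4] (N/S)/NP   <
      [2,3] "heard" : PP
      [3,4] "song" : ((N/S)/NP)\PP
    [4,8] NP   <
      [4,7] S   >
        [4,5] "plan" : S/(N\S)
        [5,7] N\S   >
          [5,6] "river" : (N\S)/N
          [6,7] "city" : N
      [7,8] "saw" : NP\S

[0,1] (S/(N/S))/S  lex  "quickly"
[1,2] S  lex  "built"
[0,2] S/(N/S)  >  k=1
[2,3] PP  lex  "heard"
[3,4] ((N/S)/NP)\PP  lex  "song"
[2,4] (N/S)/NP  <  k=3
[4,5] S/(N\S)  lex  "plan"
[5,6] (N\S)/N  lex  "river"
[6,7] N  lex  "city"
[5,7] N\S  >  k=6
[4,7] S  >  k=5
[7,8] NP\S  lex  "saw"
[4,8] NP  <  k=7
[2,8] N/S  >  k=4
[0,8] S  >  k=2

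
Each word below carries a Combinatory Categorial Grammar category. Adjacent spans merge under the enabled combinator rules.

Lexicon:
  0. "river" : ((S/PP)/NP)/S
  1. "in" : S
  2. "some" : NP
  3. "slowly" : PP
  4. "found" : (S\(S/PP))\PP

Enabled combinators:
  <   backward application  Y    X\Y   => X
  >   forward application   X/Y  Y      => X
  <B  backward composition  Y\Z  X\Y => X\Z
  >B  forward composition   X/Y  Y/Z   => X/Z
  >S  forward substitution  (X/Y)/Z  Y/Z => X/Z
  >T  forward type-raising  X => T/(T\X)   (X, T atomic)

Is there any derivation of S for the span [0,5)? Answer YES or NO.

YES

[0,5] S   <
  [0,3] S/PP   >
    [0,2] (S/PP)/NP   >
      [0,1] "river" : ((S/PP)/NP)/S
      [1,2] "in" : S
    [2,3] "some" : NP
  [3,5] S\(S/PP)   <
    [3,4] "slowly" : PP
    [4,5] "found" : (S\(S/PP))\PP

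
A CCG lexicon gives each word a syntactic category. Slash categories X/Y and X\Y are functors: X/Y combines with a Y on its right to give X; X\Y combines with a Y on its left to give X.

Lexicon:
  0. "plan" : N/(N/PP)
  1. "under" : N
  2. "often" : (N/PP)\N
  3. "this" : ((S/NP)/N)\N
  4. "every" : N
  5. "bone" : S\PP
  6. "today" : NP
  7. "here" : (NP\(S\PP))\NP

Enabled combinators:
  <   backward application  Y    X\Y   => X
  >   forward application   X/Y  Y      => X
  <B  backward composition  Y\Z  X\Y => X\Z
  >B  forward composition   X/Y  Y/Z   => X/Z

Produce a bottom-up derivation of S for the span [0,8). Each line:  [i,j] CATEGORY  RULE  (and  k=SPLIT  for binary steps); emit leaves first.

[0,8] S   >
  [0,5] S/NP   >
    [0,4] (S/NP)/N   <
      [0,3] N   >
        [0,1] "plan" : N/(N/PP)
        [1,3] N/PP   <
          [1,2] "under" : N
          [2,3] "often" : (N/PP)\N
      [3,4] "this" : ((S/NP)/N)\N
    [4,5] "every" : N
  [5,8] NP   <
    [5,6] "bone" : S\PP
    [6,8] NP\(S\PP)   <
      [6,7] "today" : NP
      [7,8] "here" : (NP\(S\PP))\NP

[0,1] N/(N/PP)  lex  "plan"
[1,2] N  lex  "under"
[2,3] (N/PP)\N  lex  "often"
[1,3] N/PP  <  k=2
[0,3] N  >  k=1
[3,4] ((S/NP)/N)\N  lex  "this"
[0,4] (S/NP)/N  <  k=3
[4,5] N  lex  "every"
[0,5] S/NP  >  k=4
[5,6] S\PP  lex  "bone"
[6,7] NP  lex  "today"
[7,8] (NP\(S\PP))\NP  lex  "here"
[6,8] NP\(S\PP)  <  k=7
[5,8] NP  <  k=6
[0,8] S  >  k=5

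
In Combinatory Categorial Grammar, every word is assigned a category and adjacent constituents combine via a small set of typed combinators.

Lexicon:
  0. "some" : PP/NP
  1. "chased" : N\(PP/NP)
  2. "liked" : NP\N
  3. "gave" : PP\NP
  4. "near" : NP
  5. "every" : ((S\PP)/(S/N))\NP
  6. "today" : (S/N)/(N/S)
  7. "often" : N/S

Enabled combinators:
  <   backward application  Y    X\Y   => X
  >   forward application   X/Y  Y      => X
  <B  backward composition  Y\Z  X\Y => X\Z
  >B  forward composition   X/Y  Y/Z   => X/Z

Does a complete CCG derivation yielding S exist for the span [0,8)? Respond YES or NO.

[0,8] S   <
  [0,4] PP   <
    [0,3] NP   <
      [0,2] N   <
        [0,1] "some" : PP/NP
        [1,2] "chased" : N\(PP/NP)
      [2,3] "liked" : NP\N
    [3,4] "gave" : PP\NP
  [4,8] S\PP   >
    [4,6] (S\PP)/(S/N)   <
      [4,5] "near" : NP
      [5,6] "every" : ((S\PP)/(S/N))\NP
    [6,8] S/N   >
      [6,7] "today" : (S/N)/(N/S)
      [7,8] "often" : N/S

YES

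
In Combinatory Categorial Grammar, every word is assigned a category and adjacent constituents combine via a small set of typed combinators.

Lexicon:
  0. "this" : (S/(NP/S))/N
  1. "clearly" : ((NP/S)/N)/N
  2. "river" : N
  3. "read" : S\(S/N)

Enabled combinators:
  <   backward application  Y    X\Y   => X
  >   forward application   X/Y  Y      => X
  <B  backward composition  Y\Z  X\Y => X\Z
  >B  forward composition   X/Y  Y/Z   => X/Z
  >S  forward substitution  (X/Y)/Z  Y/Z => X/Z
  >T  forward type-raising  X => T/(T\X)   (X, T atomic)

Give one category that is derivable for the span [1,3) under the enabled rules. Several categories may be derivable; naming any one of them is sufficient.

(NP/S)/N

[0,4] S   <
  [0,3] S/N   >S
    [0,1] "this" : (S/(NP/S))/N
    [1,3] (NP/S)/N   >
      [1,2] "clearly" : ((NP/S)/N)/N
      [2,3] "river" : N
  [3,4] "read" : S\(S/N)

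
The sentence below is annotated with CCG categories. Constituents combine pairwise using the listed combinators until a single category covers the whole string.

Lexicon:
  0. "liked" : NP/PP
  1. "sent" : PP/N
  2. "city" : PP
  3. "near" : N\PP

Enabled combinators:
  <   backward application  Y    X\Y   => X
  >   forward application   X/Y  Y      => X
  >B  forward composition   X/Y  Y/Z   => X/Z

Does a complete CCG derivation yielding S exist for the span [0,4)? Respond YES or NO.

NP/PP PP/N PP N\PP
CKY chart[0,4] = {NP}; S ∉ chart

NO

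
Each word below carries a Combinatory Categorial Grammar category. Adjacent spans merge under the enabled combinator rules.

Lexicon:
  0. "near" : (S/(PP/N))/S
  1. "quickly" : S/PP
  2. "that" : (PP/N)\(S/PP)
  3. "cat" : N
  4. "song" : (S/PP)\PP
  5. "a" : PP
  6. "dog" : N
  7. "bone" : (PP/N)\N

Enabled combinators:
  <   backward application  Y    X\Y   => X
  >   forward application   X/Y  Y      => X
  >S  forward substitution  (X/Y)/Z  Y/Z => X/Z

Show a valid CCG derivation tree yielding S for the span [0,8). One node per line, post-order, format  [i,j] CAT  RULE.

[0,1] (S/(PP/N))/S  lex  "near"
[1,2] S/PP  lex  "quickly"
[2,3] (PP/N)\(S/PP)  lex  "that"
[1,3] PP/N  <  k=2
[3,4] N  lex  "cat"
[1,4] PP  >  k=3
[4,5] (S/PP)\PP  lex  "song"
[1,5] S/PP  <  k=4
[5,6] PP  lex  "a"
[1,6] S  >  k=5
[0,6] S/(PP/N)  >  k=1
[6,7] N  lex  "dog"
[7,8] (PP/N)\N  lex  "bone"
[6,8] PP/N  <  k=7
[0,8] S  >  k=6

[0,8] S   >
  [0,6] S/(PP/N)   >
    [0,1] "near" : (S/(PP/N))/S
    [1,6] S   >
      [1,5] S/PP   <
        [1,4] PP   >
          [1,3] PP/N   <
            [1,2] "quickly" : S/PP
            [2,3] "that" : (PP/N)\(S/PP)
          [3,4] "cat" : N
        [4,5] "song" : (S/PP)\PP
      [5,6] "a" : PP
  [6,8] PP/N   <
    [6,7] "dog" : N
    [7,8] "bone" : (PP/N)\N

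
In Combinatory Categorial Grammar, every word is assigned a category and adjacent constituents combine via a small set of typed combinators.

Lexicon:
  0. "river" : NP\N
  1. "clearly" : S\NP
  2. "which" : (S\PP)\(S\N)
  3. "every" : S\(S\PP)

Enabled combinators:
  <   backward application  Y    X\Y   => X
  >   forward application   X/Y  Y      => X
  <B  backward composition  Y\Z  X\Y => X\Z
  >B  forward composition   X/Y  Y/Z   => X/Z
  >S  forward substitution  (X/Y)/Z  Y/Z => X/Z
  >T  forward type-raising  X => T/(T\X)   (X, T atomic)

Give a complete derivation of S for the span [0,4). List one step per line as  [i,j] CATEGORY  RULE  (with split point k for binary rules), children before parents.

[0,1] NP\N  lex  "river"
[1,2] S\NP  lex  "clearly"
[0,2] S\N  <B  k=1
[2,3] (S\PP)\(S\N)  lex  "which"
[0,3] S\PP  <  k=2
[3,4] S\(S\PP)  lex  "every"
[0,4] S  <  k=3

[0,4] S   <
  [0,3] S\PP   <
    [0,2] S\N   <B
      [0,1] "river" : NP\N
      [1,2] "clearly" : S\NP
    [2,3] "which" : (S\PP)\(S\N)
  [3,4] "every" : S\(S\PP)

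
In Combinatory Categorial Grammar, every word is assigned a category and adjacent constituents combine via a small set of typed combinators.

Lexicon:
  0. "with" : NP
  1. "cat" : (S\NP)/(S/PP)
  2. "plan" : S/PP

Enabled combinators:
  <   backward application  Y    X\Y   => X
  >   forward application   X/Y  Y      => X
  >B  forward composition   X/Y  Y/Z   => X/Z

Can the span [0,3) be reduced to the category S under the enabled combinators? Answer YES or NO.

[0,3] S   <
  [0,1] "with" : NP
  [1,3] S\NP   >
    [1,2] "cat" : (S\NP)/(S/PP)
    [2,3] "plan" : S/PP

YES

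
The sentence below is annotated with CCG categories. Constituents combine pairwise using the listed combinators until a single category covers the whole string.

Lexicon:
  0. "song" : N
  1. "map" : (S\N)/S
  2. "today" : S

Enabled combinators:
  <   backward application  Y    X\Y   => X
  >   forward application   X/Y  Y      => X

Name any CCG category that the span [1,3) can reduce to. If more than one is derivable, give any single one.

S\N

[0,3] S   <
  [0,1] "song" : N
  [1,3] S\N   >
    [1,2] "map" : (S\N)/S
    [2,3] "today" : S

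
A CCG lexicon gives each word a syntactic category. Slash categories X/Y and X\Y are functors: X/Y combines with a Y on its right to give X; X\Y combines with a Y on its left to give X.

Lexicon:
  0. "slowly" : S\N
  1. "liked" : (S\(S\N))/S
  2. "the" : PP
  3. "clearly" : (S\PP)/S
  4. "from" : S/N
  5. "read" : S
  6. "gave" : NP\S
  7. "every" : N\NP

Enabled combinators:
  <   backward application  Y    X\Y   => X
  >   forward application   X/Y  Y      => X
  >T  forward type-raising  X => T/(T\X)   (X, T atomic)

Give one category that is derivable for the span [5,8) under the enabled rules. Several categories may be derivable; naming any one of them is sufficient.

[0,8] S   <
  [0,1] "slowly" : S\N
  [1,8] S\(S\N)   >
    [1,2] "liked" : (S\(S\N))/S
    [2,8] S   <
      [2,3] "the" : PP
      [3,8] S\PP   >
        [3,4] "clearly" : (S\PP)/S
        [4,8] S   >
          [4,5] "from" : S/N
          [5,8] N   <
            [5,7] NP   <
              [5,6] "read" : S
              [6,7] "gave" : NP\S
            [7,8] "every" : N\NP

N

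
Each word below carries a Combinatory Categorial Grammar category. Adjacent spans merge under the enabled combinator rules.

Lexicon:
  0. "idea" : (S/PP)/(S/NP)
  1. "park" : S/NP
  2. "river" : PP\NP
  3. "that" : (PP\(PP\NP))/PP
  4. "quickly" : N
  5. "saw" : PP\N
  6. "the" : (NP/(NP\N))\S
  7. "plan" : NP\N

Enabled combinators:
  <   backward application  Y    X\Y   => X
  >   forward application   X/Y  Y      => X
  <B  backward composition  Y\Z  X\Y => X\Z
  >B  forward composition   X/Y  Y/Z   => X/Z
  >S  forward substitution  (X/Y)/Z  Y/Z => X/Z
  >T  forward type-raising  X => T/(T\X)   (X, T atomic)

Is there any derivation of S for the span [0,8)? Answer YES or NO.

(S/PP)/(S/NP) S/NP PP\NP (PP\(PP\NP))/PP N PP\N (NP/(NP\N))\S NP\N
CKY chart[0,8] = {N/(N\NP), NP, NP/(NP\NP), PP/(PP\NP), S/(S\NP)}; S ∉ chart

NO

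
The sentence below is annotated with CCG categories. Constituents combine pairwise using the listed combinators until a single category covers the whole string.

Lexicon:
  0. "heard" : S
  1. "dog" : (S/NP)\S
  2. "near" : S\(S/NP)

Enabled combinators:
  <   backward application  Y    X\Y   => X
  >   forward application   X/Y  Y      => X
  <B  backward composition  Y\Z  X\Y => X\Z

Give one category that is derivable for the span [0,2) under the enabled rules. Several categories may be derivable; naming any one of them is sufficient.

[0,3] S   <
  [0,2] S/NP   <
    [0,1] "heard" : S
    [1,2] "dog" : (S/NP)\S
  [2,3] "near" : S\(S/NP)

S/NP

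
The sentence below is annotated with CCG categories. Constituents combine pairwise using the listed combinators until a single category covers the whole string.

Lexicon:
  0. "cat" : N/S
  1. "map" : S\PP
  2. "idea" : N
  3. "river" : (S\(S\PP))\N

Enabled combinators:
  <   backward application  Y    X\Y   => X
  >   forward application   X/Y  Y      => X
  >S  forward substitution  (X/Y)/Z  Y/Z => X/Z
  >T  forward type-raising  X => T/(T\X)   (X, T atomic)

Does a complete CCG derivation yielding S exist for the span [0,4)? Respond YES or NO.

N/S S\PP N (S\(S\PP))\N
CKY chart[0,4] = {N, N/(N\N), NP/(NP\N), PP/(PP\N), S/(S\N)}; S ∉ chart

NO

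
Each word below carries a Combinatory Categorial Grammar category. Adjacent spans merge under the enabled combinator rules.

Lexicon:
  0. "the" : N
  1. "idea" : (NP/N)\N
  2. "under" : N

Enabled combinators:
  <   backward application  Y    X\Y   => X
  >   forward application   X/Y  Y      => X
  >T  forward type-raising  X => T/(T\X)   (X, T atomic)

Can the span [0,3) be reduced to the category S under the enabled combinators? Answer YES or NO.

N (NP/N)\N N
CKY chart[0,3] = {N/(N\NP), NP, NP/(NP\NP), PP/(PP\NP), S/(S\NP)}; S ∉ chart

NO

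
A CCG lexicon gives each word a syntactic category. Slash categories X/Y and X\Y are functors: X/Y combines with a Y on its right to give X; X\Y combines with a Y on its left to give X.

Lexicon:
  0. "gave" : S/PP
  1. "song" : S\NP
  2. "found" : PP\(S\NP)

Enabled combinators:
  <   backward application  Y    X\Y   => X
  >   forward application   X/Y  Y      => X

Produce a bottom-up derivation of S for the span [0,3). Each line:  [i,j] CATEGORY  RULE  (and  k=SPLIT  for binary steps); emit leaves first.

[0,1] S/PP  lex  "gave"
[1,2] S\NP  lex  "song"
[2,3] PP\(S\NP)  lex  "found"
[1,3] PP  <  k=2
[0,3] S  >  k=1

[0,3] S   >
  [0,1] "gave" : S/PP
  [1,3] PP   <
    [1,2] "song" : S\NP
    [2,3] "found" : PP\(S\NP)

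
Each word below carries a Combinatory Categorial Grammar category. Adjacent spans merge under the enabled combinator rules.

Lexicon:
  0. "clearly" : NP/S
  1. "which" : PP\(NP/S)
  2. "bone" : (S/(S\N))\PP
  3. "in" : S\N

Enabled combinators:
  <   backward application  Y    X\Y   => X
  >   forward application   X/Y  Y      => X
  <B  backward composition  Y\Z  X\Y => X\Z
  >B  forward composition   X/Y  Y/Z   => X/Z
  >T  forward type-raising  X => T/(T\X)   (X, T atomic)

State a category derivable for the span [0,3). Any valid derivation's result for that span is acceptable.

S/(S\N)

[0,4] S   >
  [0,3] S/(S\N)   <
    [0,2] PP   <
      [0,1] "clearly" : NP/S
      [1,2] "which" : PP\(NP/S)
    [2,3] "bone" : (S/(S\N))\PP
  [3,4] "in" : S\N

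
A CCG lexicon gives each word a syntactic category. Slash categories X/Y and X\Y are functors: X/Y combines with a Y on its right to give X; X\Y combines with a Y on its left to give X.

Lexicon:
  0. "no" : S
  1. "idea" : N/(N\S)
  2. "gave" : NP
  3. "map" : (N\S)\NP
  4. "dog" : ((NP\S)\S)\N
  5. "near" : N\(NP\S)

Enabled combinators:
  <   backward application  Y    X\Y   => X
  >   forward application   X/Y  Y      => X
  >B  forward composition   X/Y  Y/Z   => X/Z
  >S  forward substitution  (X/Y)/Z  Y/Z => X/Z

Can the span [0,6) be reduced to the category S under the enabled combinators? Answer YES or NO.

S N/(N\S) NP (N\S)\NP ((NP\S)\S)\N N\(NP\S)
CKY chart[0,6] = {N}; S ∉ chart

NO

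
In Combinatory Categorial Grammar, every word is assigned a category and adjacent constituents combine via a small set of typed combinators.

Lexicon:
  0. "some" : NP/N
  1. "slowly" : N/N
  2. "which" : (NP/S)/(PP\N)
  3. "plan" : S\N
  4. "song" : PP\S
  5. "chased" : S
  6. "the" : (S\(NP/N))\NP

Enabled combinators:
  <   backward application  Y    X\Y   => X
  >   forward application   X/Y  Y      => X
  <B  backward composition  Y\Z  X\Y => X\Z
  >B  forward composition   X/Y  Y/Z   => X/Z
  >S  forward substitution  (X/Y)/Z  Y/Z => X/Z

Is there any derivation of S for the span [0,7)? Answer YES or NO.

YES

[0,7] S   <
  [0,2] NP/N   >B
    [0,1] "some" : NP/N
    [1,2] "slowly" : N/N
  [2,7] S\(NP/N)   <
    [2,6] NP   >
      [2,5] NP/S   >
        [2,3] "which" : (NP/S)/(PP\N)
        [3,5] PP\N   <B
          [3,4] "plan" : S\N
          [4,5] "song" : PP\S
      [5,6] "chased" : S
    [6,7] "the" : (S\(NP/N))\NP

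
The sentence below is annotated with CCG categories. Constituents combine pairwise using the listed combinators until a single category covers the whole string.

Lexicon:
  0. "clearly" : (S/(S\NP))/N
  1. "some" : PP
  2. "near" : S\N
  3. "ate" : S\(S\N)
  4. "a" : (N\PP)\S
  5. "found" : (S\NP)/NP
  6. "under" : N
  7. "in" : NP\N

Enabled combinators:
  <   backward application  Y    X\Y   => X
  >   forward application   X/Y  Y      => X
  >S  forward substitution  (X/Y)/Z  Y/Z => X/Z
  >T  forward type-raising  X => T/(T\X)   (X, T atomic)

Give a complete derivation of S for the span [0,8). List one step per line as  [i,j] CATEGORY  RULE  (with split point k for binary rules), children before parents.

[0,1] (S/(S\NP))/N  lex  "clearly"
[1,2] PP  lex  "some"
[2,3] S\N  lex  "near"
[3,4] S\(S\N)  lex  "ate"
[2,4] S  <  k=3
[4,5] (N\PP)\S  lex  "a"
[2,5] N\PP  <  k=4
[1,5] N  <  k=2
[0,5] S/(S\NP)  >  k=1
[5,6] (S\NP)/NP  lex  "found"
[6,7] N  lex  "under"
[6,7] NP/(NP\N)  >T
[7,8] NP\N  lex  "in"
[6,8] NP  >  k=7
[5,8] S\NP  >  k=6
[0,8] S  >  k=5

[0,8] S   >
  [0,5] S/(S\NP)   >
    [0,1] "clearly" : (S/(S\NP))/N
    [1,5] N   <
      [1,2] "some" : PP
      [2,5] N\PP   <
        [2,4] S   <
          [2,3] "near" : S\N
          [3,4] "ate" : S\(S\N)
        [4,5] "a" : (N\PP)\S
  [5,8] S\NP   >
    [5,6] "found" : (S\NP)/NP
    [6,8] NP   >
      [6,7] NP/(NP\N)   >T
        [6,7] "under" : N
      [7,8] "in" : NP\N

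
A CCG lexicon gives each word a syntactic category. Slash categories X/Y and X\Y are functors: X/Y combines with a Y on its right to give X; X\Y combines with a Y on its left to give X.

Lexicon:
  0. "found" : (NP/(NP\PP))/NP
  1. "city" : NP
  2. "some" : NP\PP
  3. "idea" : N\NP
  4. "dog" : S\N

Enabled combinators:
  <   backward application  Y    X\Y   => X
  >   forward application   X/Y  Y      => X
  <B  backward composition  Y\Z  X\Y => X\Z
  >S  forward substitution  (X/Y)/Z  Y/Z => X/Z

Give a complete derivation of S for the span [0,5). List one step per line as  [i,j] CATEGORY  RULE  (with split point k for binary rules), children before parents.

[0,1] (NP/(NP\PP))/NP  lex  "found"
[1,2] NP  lex  "city"
[0,2] NP/(NP\PP)  >  k=1
[2,3] NP\PP  lex  "some"
[0,3] NP  >  k=2
[3,4] N\NP  lex  "idea"
[4,5] S\N  lex  "dog"
[3,5] S\NP  <B  k=4
[0,5] S  <  k=3

[0,5] S   <
  [0,3] NP   >
    [0,2] NP/(NP\PP)   >
      [0,1] "found" : (NP/(NP\PP))/NP
      [1,2] "city" : NP
    [2,3] "some" : NP\PP
  [3,5] S\NP   <B
    [3,4] "idea" : N\NP
    [4,5] "dog" : S\N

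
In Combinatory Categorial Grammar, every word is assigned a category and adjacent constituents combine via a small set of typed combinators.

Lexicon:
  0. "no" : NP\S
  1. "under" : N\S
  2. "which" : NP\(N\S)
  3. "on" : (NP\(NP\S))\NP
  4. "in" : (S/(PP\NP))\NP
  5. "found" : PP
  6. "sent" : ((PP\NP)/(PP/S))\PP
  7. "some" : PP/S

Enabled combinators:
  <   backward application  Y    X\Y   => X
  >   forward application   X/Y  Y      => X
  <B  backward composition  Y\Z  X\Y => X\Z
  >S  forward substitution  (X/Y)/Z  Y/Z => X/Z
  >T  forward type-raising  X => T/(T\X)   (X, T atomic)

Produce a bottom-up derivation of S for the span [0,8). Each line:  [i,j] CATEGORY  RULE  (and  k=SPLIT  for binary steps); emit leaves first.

[0,8] S   >
  [0,5] S/(PP\NP)   <
    [0,4] NP   <
      [0,1] "no" : NP\S
      [1,4] NP\(NP\S)   <
        [1,3] NP   <
          [1,2] "under" : N\S
          [2,3] "which" : NP\(N\S)
        [3,4] "on" : (NP\(NP\S))\NP
    [4,5] "in" : (S/(PP\NP))\NP
  [5,8] PP\NP   >
    [5,7] (PP\NP)/(PP/S)   <
      [5,6] "found" : PP
      [6,7] "sent" : ((PP\NP)/(PP/S))\PP
    [7,8] "some" : PP/S

[0,1] NP\S  lex  "no"
[1,2] N\S  lex  "under"
[2,3] NP\(N\S)  lex  "which"
[1,3] NP  <  k=2
[3,4] (NP\(NP\S))\NP  lex  "on"
[1,4] NP\(NP\S)  <  k=3
[0,4] NP  <  k=1
[4,5] (S/(PP\NP))\NP  lex  "in"
[0,5] S/(PP\NP)  <  k=4
[5,6] PP  lex  "found"
[6,7] ((PP\NP)/(PP/S))\PP  lex  "sent"
[5,7] (PP\NP)/(PP/S)  <  k=6
[7,8] PP/S  lex  "some"
[5,8] PP\NP  >  k=7
[0,8] S  >  k=5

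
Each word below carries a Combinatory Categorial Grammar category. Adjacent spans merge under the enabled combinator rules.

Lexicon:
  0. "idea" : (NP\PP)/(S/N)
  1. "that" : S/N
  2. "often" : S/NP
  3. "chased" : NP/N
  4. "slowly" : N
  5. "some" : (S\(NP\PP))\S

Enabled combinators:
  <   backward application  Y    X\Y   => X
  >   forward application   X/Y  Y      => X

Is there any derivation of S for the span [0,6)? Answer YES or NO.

YES

[0,6] S   <
  [0,2] NP\PP   >
    [0,1] "idea" : (NP\PP)/(S/N)
    [1,2] "that" : S/N
  [2,6] S\(NP\PP)   <
    [2,5] S   >
      [2,3] "often" : S/NP
      [3,5] NP   >
        [3,4] "chased" : NP/N
        [4,5] "slowly" : N
    [5,6] "some" : (S\(NP\PP))\S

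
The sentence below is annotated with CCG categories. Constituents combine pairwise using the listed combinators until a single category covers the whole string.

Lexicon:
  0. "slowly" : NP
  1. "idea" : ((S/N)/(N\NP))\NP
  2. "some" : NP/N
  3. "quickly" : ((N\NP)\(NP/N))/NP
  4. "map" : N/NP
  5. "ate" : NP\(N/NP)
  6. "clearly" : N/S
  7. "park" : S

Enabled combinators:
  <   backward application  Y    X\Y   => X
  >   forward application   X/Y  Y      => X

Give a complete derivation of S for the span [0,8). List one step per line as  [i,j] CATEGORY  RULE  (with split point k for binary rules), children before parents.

[0,8] S   >
  [0,6] S/N   >
    [0,2] (S/N)/(N\NP)   <
      [0,1] "slowly" : NP
      [1,2] "idea" : ((S/N)/(N\NP))\NP
    [2,6] N\NP   <
      [2,3] "some" : NP/N
      [3,6] (N\NP)\(NP/N)   >
        [3,4] "quickly" : ((N\NP)\(NP/N))/NP
        [4,6] NP   <
          [4,5] "map" : N/NP
          [5,6] "ate" : NP\(N/NP)
  [6,8] N   >
    [6,7] "clearly" : N/S
    [7,8] "park" : S

[0,1] NP  lex  "slowly"
[1,2] ((S/N)/(N\NP))\NP  lex  "idea"
[0,2] (S/N)/(N\NP)  <  k=1
[2,3] NP/N  lex  "some"
[3,4] ((N\NP)\(NP/N))/NP  lex  "quickly"
[4,5] N/NP  lex  "map"
[5,6] NP\(N/NP)  lex  "ate"
[4,6] NP  <  k=5
[3,6] (N\NP)\(NP/N)  >  k=4
[2,6] N\NP  <  k=3
[0,6] S/N  >  k=2
[6,7] N/S  lex  "clearly"
[7,8] S  lex  "park"
[6,8] N  >  k=7
[0,8] S  >  k=6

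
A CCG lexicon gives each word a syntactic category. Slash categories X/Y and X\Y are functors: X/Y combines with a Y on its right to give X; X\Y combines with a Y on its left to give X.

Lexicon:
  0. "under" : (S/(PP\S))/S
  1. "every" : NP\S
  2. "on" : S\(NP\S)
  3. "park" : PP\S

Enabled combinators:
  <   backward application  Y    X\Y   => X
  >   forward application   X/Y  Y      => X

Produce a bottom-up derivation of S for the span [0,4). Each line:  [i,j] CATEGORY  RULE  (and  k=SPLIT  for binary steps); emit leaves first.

[0,1] (S/(PP\S))/S  lex  "under"
[1,2] NP\S  lex  "every"
[2,3] S\(NP\S)  lex  "on"
[1,3] S  <  k=2
[0,3] S/(PP\S)  >  k=1
[3,4] PP\S  lex  "park"
[0,4] S  >  k=3

[0,4] S   >
  [0,3] S/(PP\S)   >
    [0,1] "under" : (S/(PP\S))/S
    [1,3] S   <
      [1,2] "every" : NP\S
      [2,3] "on" : S\(NP\S)
  [3,4] "park" : PP\S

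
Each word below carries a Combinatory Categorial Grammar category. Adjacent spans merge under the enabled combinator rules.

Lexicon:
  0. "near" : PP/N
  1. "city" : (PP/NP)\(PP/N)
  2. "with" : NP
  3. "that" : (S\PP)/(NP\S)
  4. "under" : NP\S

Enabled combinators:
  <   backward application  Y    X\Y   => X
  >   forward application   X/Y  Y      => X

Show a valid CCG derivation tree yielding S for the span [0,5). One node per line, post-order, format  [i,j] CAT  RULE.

[0,5] S   <
  [0,3] PP   >
    [0,2] PP/NP   <
      [0,1] "near" : PP/N
      [1,2] "city" : (PP/NP)\(PP/N)
    [2,3] "with" : NP
  [3,5] S\PP   >
    [3,4] "that" : (S\PP)/(NP\S)
    [4,5] "under" : NP\S

[0,1] PP/N  lex  "near"
[1,2] (PP/NP)\(PP/N)  lex  "city"
[0,2] PP/NP  <  k=1
[2,3] NP  lex  "with"
[0,3] PP  >  k=2
[3,4] (S\PP)/(NP\S)  lex  "that"
[4,5] NP\S  lex  "under"
[3,5] S\PP  >  k=4
[0,5] S  <  k=3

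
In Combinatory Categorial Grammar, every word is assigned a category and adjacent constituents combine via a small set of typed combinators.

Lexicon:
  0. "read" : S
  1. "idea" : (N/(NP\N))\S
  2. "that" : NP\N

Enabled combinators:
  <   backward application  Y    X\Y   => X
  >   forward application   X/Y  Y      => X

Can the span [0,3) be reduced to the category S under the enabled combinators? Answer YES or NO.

S (N/(NP\N))\S NP\N
CKY chart[0,3] = {N}; S ∉ chart

NO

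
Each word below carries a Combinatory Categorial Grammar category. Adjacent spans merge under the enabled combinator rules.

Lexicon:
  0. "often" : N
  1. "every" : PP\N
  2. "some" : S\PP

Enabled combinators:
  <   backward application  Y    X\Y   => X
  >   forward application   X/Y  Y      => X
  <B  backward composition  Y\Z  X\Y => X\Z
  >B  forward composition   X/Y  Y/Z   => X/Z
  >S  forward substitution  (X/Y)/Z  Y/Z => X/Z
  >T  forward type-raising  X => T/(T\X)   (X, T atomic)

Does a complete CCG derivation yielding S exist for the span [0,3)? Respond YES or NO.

[0,3] S   <
  [0,1] "often" : N
  [1,3] S\N   <B
    [1,2] "every" : PP\N
    [2,3] "some" : S\PP

YES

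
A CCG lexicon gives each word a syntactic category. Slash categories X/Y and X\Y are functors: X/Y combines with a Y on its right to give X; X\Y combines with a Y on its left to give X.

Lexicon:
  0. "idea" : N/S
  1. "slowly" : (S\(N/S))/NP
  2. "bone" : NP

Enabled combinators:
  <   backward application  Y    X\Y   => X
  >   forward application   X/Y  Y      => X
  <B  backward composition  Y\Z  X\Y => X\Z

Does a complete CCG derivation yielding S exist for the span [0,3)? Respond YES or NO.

[0,3] S   <
  [0,1] "idea" : N/S
  [1,3] S\(N/S)   >
    [1,2] "slowly" : (S\(N/S))/NP
    [2,3] "bone" : NP

YES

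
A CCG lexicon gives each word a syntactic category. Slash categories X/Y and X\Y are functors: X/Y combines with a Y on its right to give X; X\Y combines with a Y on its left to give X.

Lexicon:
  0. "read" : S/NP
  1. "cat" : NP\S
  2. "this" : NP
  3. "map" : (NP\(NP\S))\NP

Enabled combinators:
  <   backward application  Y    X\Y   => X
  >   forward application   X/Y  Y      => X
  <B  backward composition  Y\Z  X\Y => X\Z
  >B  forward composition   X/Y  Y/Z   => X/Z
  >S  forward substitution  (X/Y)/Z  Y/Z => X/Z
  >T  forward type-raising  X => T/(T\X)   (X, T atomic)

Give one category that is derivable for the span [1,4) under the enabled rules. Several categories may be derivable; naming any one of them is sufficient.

[0,4] S   >
  [0,1] "read" : S/NP
  [1,4] NP   <
    [1,2] "cat" : NP\S
    [2,4] NP\(NP\S)   <
      [2,3] "this" : NP
      [3,4] "map" : (NP\(NP\S))\NP

NP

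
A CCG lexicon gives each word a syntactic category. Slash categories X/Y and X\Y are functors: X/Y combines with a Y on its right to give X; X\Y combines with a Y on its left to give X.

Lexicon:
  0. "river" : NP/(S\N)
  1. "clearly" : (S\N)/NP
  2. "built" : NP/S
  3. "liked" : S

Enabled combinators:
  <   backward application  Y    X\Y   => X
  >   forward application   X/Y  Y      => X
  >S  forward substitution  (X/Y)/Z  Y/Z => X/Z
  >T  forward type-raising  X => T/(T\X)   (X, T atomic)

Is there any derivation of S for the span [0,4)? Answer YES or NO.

NP/(S\N) (S\N)/NP NP/S S
CKY chart[0,4] = {N/(N\NP), NP, NP/(NP\NP), PP/(PP\NP), S/(S\NP)}; S ∉ chart

NO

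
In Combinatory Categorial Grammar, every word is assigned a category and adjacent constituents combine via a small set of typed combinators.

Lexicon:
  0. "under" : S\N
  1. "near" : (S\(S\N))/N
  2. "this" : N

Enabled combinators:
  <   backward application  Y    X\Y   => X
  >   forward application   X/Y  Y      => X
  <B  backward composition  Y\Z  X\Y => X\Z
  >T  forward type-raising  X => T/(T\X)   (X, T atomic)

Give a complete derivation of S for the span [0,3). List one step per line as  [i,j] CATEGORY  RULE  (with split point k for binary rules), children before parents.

[0,1] S\N  lex  "under"
[1,2] (S\(S\N))/N  lex  "near"
[2,3] N  lex  "this"
[1,3] S\(S\N)  >  k=2
[0,3] S  <  k=1

[0,3] S   <
  [0,1] "under" : S\N
  [1,3] S\(S\N)   >
    [1,2] "near" : (S\(S\N))/N
    [2,3] "this" : N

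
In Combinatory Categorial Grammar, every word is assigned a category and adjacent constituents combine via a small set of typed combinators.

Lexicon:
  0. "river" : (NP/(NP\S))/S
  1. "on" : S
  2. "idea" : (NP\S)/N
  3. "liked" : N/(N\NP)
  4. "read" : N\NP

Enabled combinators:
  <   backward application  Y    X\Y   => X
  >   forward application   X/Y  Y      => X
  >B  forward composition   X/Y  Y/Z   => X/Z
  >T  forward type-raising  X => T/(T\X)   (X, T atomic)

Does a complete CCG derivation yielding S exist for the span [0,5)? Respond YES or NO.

NO

(NP/(NP\S))/S S (NP\S)/N N/(N\NP) N\NP
CKY chart[0,5] = {(NP/(NP\S))/(S\NP), N/(N\NP), NP, NP/(NP\NP), NP/(N\N), PP/(PP\NP), S/(S\NP)}; S ∉ chart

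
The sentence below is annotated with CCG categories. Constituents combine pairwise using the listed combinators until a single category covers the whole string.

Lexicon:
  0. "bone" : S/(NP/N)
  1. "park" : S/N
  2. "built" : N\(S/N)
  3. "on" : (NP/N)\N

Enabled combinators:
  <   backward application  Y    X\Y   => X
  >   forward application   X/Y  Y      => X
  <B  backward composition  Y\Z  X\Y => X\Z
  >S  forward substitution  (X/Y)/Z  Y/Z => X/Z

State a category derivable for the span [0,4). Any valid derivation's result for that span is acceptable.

S

[0,4] S   >
  [0,1] "bone" : S/(NP/N)
  [1,4] NP/N   <
    [1,3] N   <
      [1,2] "park" : S/N
      [2,3] "built" : N\(S/N)
    [3,4] "on" : (NP/N)\N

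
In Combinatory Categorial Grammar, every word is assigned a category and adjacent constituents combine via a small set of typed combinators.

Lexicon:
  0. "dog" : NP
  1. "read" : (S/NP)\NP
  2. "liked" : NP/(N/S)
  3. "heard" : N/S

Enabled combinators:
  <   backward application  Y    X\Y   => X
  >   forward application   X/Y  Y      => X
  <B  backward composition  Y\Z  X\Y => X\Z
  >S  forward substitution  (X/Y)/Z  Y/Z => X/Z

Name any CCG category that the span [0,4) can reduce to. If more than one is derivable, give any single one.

S

[0,4] S   >
  [0,2] S/NP   <
    [0,1] "dog" : NP
    [1,2] "read" : (S/NP)\NP
  [2,4] NP   >
    [2,3] "liked" : NP/(N/S)
    [3,4] "heard" : N/S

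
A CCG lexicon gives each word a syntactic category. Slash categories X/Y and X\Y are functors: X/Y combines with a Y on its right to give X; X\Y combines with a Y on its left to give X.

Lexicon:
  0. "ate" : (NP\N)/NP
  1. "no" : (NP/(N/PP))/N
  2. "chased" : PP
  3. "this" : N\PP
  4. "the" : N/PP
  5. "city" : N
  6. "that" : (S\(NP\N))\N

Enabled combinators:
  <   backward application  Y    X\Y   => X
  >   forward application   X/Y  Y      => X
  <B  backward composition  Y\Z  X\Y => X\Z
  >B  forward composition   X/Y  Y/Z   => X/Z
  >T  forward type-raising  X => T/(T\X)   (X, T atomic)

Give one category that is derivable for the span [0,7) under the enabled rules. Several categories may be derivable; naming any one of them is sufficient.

S

[0,7] S   <
  [0,5] NP\N   >
    [0,1] "ate" : (NP\N)/NP
    [1,5] NP   >
      [1,4] NP/(N/PP)   >
        [1,2] "no" : (NP/(N/PP))/N
        [2,4] N   <
          [2,3] "chased" : PP
          [3,4] "this" : N\PP
      [4,5] "the" : N/PP
  [5,7] S\(NP\N)   <
    [5,6] "city" : N
    [6,7] "that" : (S\(NP\N))\N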